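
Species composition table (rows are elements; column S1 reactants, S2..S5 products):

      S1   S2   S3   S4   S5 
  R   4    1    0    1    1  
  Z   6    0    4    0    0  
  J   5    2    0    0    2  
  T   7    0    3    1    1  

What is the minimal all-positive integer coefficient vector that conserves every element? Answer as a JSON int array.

R: 2·4 = 8 | 3·1+3·0+3·1+2·1 = 8
Z: 2·6 = 12 | 3·0+3·4+3·0+2·0 = 12
J: 2·5 = 10 | 3·2+3·0+3·0+2·2 = 10
T: 2·7 = 14 | 3·0+3·3+3·1+2·1 = 14
gcd(2,3,3,3,2) = 1

Coefficients: [2, 3, 3, 3, 2]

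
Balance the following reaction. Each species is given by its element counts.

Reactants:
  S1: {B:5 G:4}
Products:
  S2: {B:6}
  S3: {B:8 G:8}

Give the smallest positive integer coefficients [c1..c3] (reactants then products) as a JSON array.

Coefficients: [6, 1, 3]

B: 6·5 = 30 | 1·6+3·8 = 30
G: 6·4 = 24 | 1·0+3·8 = 24
gcd(6,1,3) = 1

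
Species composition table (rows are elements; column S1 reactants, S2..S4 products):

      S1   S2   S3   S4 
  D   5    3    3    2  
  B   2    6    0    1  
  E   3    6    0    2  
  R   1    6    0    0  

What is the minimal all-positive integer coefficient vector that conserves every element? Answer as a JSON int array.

Coefficients: [6, 1, 5, 6]

D: 6·5 = 30 | 1·3+5·3+6·2 = 30
B: 6·2 = 12 | 1·6+5·0+6·1 = 12
E: 6·3 = 18 | 1·6+5·0+6·2 = 18
R: 6·1 = 6 | 1·6+5·0+6·0 = 6
gcd(6,1,5,6) = 1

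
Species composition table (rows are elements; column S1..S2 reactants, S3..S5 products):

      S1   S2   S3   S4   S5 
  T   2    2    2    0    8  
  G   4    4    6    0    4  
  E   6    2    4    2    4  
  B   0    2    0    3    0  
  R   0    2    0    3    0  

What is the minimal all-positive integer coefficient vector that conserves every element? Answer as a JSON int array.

Coefficients: [4, 6, 6, 4, 1]

T: 4·2+6·2 = 20 | 6·2+4·0+1·8 = 20
G: 4·4+6·4 = 40 | 6·6+4·0+1·4 = 40
E: 4·6+6·2 = 36 | 6·4+4·2+1·4 = 36
B: 4·0+6·2 = 12 | 6·0+4·3+1·0 = 12
R: 4·0+6·2 = 12 | 6·0+4·3+1·0 = 12
gcd(4,6,6,4,1) = 1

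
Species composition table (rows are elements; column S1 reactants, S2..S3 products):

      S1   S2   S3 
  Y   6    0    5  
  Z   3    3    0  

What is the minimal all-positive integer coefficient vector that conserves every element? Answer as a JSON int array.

Coefficients: [5, 5, 6]

Y: 5·6 = 30 | 5·0+6·5 = 30
Z: 5·3 = 15 | 5·3+6·0 = 15
gcd(5,5,6) = 1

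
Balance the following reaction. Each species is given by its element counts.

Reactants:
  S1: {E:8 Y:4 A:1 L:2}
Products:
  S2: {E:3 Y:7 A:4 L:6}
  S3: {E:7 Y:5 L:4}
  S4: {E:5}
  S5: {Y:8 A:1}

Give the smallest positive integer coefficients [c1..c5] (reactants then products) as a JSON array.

E: 5·8 = 40 | 1·3+1·7+6·5+1·0 = 40
Y: 5·4 = 20 | 1·7+1·5+6·0+1·8 = 20
A: 5·1 = 5 | 1·4+1·0+6·0+1·1 = 5
L: 5·2 = 10 | 1·6+1·4+6·0+1·0 = 10
gcd(5,1,1,6,1) = 1

Coefficients: [5, 1, 1, 6, 1]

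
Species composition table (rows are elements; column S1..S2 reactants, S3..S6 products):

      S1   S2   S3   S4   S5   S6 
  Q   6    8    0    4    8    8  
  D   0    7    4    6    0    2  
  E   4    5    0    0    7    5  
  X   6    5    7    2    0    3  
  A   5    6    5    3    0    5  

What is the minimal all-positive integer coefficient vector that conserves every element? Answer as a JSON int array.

Coefficients: [4, 6, 5, 2, 3, 5]

Q: 4·6+6·8 = 72 | 5·0+2·4+3·8+5·8 = 72
D: 4·0+6·7 = 42 | 5·4+2·6+3·0+5·2 = 42
E: 4·4+6·5 = 46 | 5·0+2·0+3·7+5·5 = 46
X: 4·6+6·5 = 54 | 5·7+2·2+3·0+5·3 = 54
A: 4·5+6·6 = 56 | 5·5+2·3+3·0+5·5 = 56
gcd(4,6,5,2,3,5) = 1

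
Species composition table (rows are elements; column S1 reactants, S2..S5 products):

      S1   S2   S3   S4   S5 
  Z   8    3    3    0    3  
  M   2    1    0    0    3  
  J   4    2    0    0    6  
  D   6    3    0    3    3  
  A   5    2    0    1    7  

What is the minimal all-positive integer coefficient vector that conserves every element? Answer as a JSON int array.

Z: 3·8 = 24 | 3·3+4·3+2·0+1·3 = 24
M: 3·2 = 6 | 3·1+4·0+2·0+1·3 = 6
J: 3·4 = 12 | 3·2+4·0+2·0+1·6 = 12
D: 3·6 = 18 | 3·3+4·0+2·3+1·3 = 18
A: 3·5 = 15 | 3·2+4·0+2·1+1·7 = 15
gcd(3,3,4,2,1) = 1

Coefficients: [3, 3, 4, 2, 1]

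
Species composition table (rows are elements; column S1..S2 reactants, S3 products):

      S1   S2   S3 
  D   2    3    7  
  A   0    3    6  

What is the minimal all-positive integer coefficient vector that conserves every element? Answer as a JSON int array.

Coefficients: [1, 4, 2]

D: 1·2+4·3 = 14 | 2·7 = 14
A: 1·0+4·3 = 12 | 2·6 = 12
gcd(1,4,2) = 1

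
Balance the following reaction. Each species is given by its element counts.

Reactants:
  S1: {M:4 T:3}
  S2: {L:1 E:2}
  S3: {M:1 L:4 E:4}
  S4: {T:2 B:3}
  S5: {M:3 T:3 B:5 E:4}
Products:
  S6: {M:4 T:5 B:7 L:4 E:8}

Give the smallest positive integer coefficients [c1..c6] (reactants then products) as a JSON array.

Coefficients: [1, 4, 4, 5, 4, 5]

M: 1·4+4·0+4·1+5·0+4·3 = 20 | 5·4 = 20
T: 1·3+4·0+4·0+5·2+4·3 = 25 | 5·5 = 25
B: 1·0+4·0+4·0+5·3+4·5 = 35 | 5·7 = 35
L: 1·0+4·1+4·4+5·0+4·0 = 20 | 5·4 = 20
E: 1·0+4·2+4·4+5·0+4·4 = 40 | 5·8 = 40
gcd(1,4,4,5,4,5) = 1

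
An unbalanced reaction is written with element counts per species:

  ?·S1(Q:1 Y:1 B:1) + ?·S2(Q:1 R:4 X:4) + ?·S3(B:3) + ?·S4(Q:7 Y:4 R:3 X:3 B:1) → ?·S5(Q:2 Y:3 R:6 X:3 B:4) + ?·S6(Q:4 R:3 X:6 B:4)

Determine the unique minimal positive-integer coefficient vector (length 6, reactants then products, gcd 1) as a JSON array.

Coefficients: [5, 6, 6, 1, 3, 3]

Q: 5·1+6·1+6·0+1·7 = 18 | 3·2+3·4 = 18
Y: 5·1+6·0+6·0+1·4 = 9 | 3·3+3·0 = 9
R: 5·0+6·4+6·0+1·3 = 27 | 3·6+3·3 = 27
X: 5·0+6·4+6·0+1·3 = 27 | 3·3+3·6 = 27
B: 5·1+6·0+6·3+1·1 = 24 | 3·4+3·4 = 24
gcd(5,6,6,1,3,3) = 1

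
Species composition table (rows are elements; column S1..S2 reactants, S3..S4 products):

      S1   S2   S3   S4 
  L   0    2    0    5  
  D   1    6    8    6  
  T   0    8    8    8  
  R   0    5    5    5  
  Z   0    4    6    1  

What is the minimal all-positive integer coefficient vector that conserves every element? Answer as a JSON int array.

Coefficients: [6, 5, 3, 2]

L: 6·0+5·2 = 10 | 3·0+2·5 = 10
D: 6·1+5·6 = 36 | 3·8+2·6 = 36
T: 6·0+5·8 = 40 | 3·8+2·8 = 40
R: 6·0+5·5 = 25 | 3·5+2·5 = 25
Z: 6·0+5·4 = 20 | 3·6+2·1 = 20
gcd(6,5,3,2) = 1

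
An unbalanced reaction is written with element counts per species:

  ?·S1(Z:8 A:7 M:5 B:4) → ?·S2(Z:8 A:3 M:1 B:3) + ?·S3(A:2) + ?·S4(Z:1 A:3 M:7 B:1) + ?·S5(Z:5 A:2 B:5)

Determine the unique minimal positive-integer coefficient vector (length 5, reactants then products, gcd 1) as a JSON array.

Z: 5·8 = 40 | 4·8+6·0+3·1+1·5 = 40
A: 5·7 = 35 | 4·3+6·2+3·3+1·2 = 35
M: 5·5 = 25 | 4·1+6·0+3·7+1·0 = 25
B: 5·4 = 20 | 4·3+6·0+3·1+1·5 = 20
gcd(5,4,6,3,1) = 1

Coefficients: [5, 4, 6, 3, 1]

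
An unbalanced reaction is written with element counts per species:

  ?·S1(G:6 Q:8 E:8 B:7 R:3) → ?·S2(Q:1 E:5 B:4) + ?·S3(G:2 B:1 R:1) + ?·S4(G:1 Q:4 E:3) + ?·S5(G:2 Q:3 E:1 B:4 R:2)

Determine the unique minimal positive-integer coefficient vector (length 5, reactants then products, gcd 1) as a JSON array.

G: 3·6 = 18 | 2·0+5·2+4·1+2·2 = 18
Q: 3·8 = 24 | 2·1+5·0+4·4+2·3 = 24
E: 3·8 = 24 | 2·5+5·0+4·3+2·1 = 24
B: 3·7 = 21 | 2·4+5·1+4·0+2·4 = 21
R: 3·3 = 9 | 2·0+5·1+4·0+2·2 = 9
gcd(3,2,5,4,2) = 1

Coefficients: [3, 2, 5, 4, 2]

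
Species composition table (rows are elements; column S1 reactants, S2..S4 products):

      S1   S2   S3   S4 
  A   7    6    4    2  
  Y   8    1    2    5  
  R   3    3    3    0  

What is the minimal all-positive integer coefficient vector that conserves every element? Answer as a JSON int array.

A: 4·7 = 28 | 1·6+3·4+5·2 = 28
Y: 4·8 = 32 | 1·1+3·2+5·5 = 32
R: 4·3 = 12 | 1·3+3·3+5·0 = 12
gcd(4,1,3,5) = 1

Coefficients: [4, 1, 3, 5]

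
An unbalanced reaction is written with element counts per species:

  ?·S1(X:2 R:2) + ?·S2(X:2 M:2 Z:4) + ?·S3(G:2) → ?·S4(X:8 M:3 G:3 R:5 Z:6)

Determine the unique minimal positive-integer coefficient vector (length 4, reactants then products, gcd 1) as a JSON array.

X: 5·2+3·2+3·0 = 16 | 2·8 = 16
M: 5·0+3·2+3·0 = 6 | 2·3 = 6
G: 5·0+3·0+3·2 = 6 | 2·3 = 6
R: 5·2+3·0+3·0 = 10 | 2·5 = 10
Z: 5·0+3·4+3·0 = 12 | 2·6 = 12
gcd(5,3,3,2) = 1

Coefficients: [5, 3, 3, 2]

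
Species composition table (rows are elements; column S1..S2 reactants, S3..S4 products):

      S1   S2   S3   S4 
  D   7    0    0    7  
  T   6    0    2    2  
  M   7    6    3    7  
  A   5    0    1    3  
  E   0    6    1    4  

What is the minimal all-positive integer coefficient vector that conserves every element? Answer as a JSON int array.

D: 1·7+1·0 = 7 | 2·0+1·7 = 7
T: 1·6+1·0 = 6 | 2·2+1·2 = 6
M: 1·7+1·6 = 13 | 2·3+1·7 = 13
A: 1·5+1·0 = 5 | 2·1+1·3 = 5
E: 1·0+1·6 = 6 | 2·1+1·4 = 6
gcd(1,1,2,1) = 1

Coefficients: [1, 1, 2, 1]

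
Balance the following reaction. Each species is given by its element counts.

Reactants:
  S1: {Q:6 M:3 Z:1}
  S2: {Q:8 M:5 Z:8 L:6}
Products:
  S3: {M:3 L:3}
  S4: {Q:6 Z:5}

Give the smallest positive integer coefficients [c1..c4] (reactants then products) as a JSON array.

Coefficients: [1, 3, 6, 5]

Q: 1·6+3·8 = 30 | 6·0+5·6 = 30
M: 1·3+3·5 = 18 | 6·3+5·0 = 18
Z: 1·1+3·8 = 25 | 6·0+5·5 = 25
L: 1·0+3·6 = 18 | 6·3+5·0 = 18
gcd(1,3,6,5) = 1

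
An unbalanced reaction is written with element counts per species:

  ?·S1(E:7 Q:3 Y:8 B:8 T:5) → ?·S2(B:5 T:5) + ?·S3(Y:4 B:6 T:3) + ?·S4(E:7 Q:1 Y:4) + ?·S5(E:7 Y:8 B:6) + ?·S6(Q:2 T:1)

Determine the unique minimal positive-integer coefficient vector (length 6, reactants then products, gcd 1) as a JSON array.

E: 5·7 = 35 | 2·0+3·0+3·7+2·7+6·0 = 35
Q: 5·3 = 15 | 2·0+3·0+3·1+2·0+6·2 = 15
Y: 5·8 = 40 | 2·0+3·4+3·4+2·8+6·0 = 40
B: 5·8 = 40 | 2·5+3·6+3·0+2·6+6·0 = 40
T: 5·5 = 25 | 2·5+3·3+3·0+2·0+6·1 = 25
gcd(5,2,3,3,2,6) = 1

Coefficients: [5, 2, 3, 3, 2, 6]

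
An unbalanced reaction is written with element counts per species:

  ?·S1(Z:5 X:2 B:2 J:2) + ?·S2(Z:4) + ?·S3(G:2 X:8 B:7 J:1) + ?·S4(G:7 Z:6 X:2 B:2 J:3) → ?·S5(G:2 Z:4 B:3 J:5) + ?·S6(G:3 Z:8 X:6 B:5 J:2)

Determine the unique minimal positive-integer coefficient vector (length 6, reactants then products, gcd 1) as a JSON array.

G: 4·0+5·0+3·2+2·7 = 20 | 1·2+6·3 = 20
Z: 4·5+5·4+3·0+2·6 = 52 | 1·4+6·8 = 52
X: 4·2+5·0+3·8+2·2 = 36 | 1·0+6·6 = 36
B: 4·2+5·0+3·7+2·2 = 33 | 1·3+6·5 = 33
J: 4·2+5·0+3·1+2·3 = 17 | 1·5+6·2 = 17
gcd(4,5,3,2,1,6) = 1

Coefficients: [4, 5, 3, 2, 1, 6]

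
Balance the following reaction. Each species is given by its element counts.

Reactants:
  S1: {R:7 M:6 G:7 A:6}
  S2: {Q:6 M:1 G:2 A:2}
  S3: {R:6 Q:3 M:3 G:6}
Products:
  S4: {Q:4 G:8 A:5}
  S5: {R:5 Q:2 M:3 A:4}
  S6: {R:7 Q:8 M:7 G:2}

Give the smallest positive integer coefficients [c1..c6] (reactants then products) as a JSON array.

R: 2·7+6·0+2·6 = 26 | 4·0+1·5+3·7 = 26
Q: 2·0+6·6+2·3 = 42 | 4·4+1·2+3·8 = 42
M: 2·6+6·1+2·3 = 24 | 4·0+1·3+3·7 = 24
G: 2·7+6·2+2·6 = 38 | 4·8+1·0+3·2 = 38
A: 2·6+6·2+2·0 = 24 | 4·5+1·4+3·0 = 24
gcd(2,6,2,4,1,3) = 1

Coefficients: [2, 6, 2, 4, 1, 3]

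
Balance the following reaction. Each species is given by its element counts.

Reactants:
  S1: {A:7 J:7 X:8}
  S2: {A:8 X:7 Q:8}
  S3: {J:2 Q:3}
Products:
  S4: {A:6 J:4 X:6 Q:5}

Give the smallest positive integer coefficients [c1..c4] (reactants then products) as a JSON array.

A: 2·7+2·8+3·0 = 30 | 5·6 = 30
J: 2·7+2·0+3·2 = 20 | 5·4 = 20
X: 2·8+2·7+3·0 = 30 | 5·6 = 30
Q: 2·0+2·8+3·3 = 25 | 5·5 = 25
gcd(2,2,3,5) = 1

Coefficients: [2, 2, 3, 5]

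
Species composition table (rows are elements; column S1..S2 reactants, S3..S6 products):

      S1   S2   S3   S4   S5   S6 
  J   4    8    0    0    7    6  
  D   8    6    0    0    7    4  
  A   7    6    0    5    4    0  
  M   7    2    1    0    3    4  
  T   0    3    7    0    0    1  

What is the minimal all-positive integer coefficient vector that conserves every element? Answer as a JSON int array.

Coefficients: [2, 5, 2, 4, 6, 1]

J: 2·4+5·8 = 48 | 2·0+4·0+6·7+1·6 = 48
D: 2·8+5·6 = 46 | 2·0+4·0+6·7+1·4 = 46
A: 2·7+5·6 = 44 | 2·0+4·5+6·4+1·0 = 44
M: 2·7+5·2 = 24 | 2·1+4·0+6·3+1·4 = 24
T: 2·0+5·3 = 15 | 2·7+4·0+6·0+1·1 = 15
gcd(2,5,2,4,6,1) = 1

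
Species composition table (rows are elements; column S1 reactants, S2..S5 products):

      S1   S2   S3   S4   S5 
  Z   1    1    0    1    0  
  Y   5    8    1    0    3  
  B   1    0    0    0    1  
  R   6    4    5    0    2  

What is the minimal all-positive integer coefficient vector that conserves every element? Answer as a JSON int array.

Z: 6·1 = 6 | 1·1+4·0+5·1+6·0 = 6
Y: 6·5 = 30 | 1·8+4·1+5·0+6·3 = 30
B: 6·1 = 6 | 1·0+4·0+5·0+6·1 = 6
R: 6·6 = 36 | 1·4+4·5+5·0+6·2 = 36
gcd(6,1,4,5,6) = 1

Coefficients: [6, 1, 4, 5, 6]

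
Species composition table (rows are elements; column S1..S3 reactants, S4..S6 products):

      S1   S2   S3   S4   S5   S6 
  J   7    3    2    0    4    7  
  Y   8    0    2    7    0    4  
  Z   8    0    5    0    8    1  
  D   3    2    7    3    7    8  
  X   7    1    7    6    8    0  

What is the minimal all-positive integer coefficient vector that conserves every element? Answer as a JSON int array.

Coefficients: [1, 2, 5, 2, 4, 1]

J: 1·7+2·3+5·2 = 23 | 2·0+4·4+1·7 = 23
Y: 1·8+2·0+5·2 = 18 | 2·7+4·0+1·4 = 18
Z: 1·8+2·0+5·5 = 33 | 2·0+4·8+1·1 = 33
D: 1·3+2·2+5·7 = 42 | 2·3+4·7+1·8 = 42
X: 1·7+2·1+5·7 = 44 | 2·6+4·8+1·0 = 44
gcd(1,2,5,2,4,1) = 1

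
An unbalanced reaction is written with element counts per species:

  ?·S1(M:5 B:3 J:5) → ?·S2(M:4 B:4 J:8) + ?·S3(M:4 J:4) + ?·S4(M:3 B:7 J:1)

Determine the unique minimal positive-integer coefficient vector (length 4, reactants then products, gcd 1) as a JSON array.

Coefficients: [6, 1, 5, 2]

M: 6·5 = 30 | 1·4+5·4+2·3 = 30
B: 6·3 = 18 | 1·4+5·0+2·7 = 18
J: 6·5 = 30 | 1·8+5·4+2·1 = 30
gcd(6,1,5,2) = 1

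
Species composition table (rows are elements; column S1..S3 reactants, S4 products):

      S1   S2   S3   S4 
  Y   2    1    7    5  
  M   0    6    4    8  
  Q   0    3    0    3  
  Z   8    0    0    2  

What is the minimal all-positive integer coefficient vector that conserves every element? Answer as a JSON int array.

Y: 1·2+4·1+2·7 = 20 | 4·5 = 20
M: 1·0+4·6+2·4 = 32 | 4·8 = 32
Q: 1·0+4·3+2·0 = 12 | 4·3 = 12
Z: 1·8+4·0+2·0 = 8 | 4·2 = 8
gcd(1,4,2,4) = 1

Coefficients: [1, 4, 2, 4]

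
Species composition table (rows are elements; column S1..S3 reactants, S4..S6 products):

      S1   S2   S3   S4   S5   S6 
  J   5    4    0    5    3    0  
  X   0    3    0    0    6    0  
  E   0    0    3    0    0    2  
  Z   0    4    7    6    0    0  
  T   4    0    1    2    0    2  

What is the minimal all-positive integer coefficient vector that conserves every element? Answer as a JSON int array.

J: 5·5+2·4+4·0 = 33 | 6·5+1·3+6·0 = 33
X: 5·0+2·3+4·0 = 6 | 6·0+1·6+6·0 = 6
E: 5·0+2·0+4·3 = 12 | 6·0+1·0+6·2 = 12
Z: 5·0+2·4+4·7 = 36 | 6·6+1·0+6·0 = 36
T: 5·4+2·0+4·1 = 24 | 6·2+1·0+6·2 = 24
gcd(5,2,4,6,1,6) = 1

Coefficients: [5, 2, 4, 6, 1, 6]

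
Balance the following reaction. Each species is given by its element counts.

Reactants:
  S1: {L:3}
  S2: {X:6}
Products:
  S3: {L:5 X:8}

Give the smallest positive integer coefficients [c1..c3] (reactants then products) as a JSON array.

Coefficients: [5, 4, 3]

L: 5·3+4·0 = 15 | 3·5 = 15
X: 5·0+4·6 = 24 | 3·8 = 24
gcd(5,4,3) = 1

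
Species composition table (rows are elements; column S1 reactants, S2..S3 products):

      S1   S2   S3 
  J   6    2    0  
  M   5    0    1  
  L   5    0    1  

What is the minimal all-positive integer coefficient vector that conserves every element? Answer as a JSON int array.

J: 1·6 = 6 | 3·2+5·0 = 6
M: 1·5 = 5 | 3·0+5·1 = 5
L: 1·5 = 5 | 3·0+5·1 = 5
gcd(1,3,5) = 1

Coefficients: [1, 3, 5]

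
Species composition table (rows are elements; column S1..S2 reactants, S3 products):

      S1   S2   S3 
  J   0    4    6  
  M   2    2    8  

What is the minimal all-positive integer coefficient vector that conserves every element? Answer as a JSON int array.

J: 5·0+3·4 = 12 | 2·6 = 12
M: 5·2+3·2 = 16 | 2·8 = 16
gcd(5,3,2) = 1

Coefficients: [5, 3, 2]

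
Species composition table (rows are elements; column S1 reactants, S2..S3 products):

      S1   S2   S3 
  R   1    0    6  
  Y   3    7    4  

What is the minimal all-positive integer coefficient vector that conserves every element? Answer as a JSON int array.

Coefficients: [6, 2, 1]

R: 6·1 = 6 | 2·0+1·6 = 6
Y: 6·3 = 18 | 2·7+1·4 = 18
gcd(6,2,1) = 1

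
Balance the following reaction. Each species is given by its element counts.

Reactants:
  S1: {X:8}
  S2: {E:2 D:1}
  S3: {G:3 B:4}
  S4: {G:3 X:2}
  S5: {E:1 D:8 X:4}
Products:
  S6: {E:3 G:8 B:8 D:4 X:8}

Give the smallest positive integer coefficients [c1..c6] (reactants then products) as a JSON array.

E: 2·0+4·2+6·0+2·0+1·1 = 9 | 3·3 = 9
G: 2·0+4·0+6·3+2·3+1·0 = 24 | 3·8 = 24
B: 2·0+4·0+6·4+2·0+1·0 = 24 | 3·8 = 24
D: 2·0+4·1+6·0+2·0+1·8 = 12 | 3·4 = 12
X: 2·8+4·0+6·0+2·2+1·4 = 24 | 3·8 = 24
gcd(2,4,6,2,1,3) = 1

Coefficients: [2, 4, 6, 2, 1, 3]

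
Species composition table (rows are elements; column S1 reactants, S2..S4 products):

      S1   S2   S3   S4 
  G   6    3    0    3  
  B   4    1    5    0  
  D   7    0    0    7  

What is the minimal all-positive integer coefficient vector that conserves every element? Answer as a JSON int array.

G: 5·6 = 30 | 5·3+3·0+5·3 = 30
B: 5·4 = 20 | 5·1+3·5+5·0 = 20
D: 5·7 = 35 | 5·0+3·0+5·7 = 35
gcd(5,5,3,5) = 1

Coefficients: [5, 5, 3, 5]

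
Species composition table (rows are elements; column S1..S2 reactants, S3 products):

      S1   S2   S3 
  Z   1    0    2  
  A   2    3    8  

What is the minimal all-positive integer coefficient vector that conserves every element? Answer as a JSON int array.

Coefficients: [6, 4, 3]

Z: 6·1+4·0 = 6 | 3·2 = 6
A: 6·2+4·3 = 24 | 3·8 = 24
gcd(6,4,3) = 1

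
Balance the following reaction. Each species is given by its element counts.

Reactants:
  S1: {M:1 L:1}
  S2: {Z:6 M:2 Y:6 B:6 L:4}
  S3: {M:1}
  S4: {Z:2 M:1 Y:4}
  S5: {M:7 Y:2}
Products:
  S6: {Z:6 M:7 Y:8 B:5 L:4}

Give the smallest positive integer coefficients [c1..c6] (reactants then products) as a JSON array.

Coefficients: [4, 5, 4, 3, 3, 6]

Z: 4·0+5·6+4·0+3·2+3·0 = 36 | 6·6 = 36
M: 4·1+5·2+4·1+3·1+3·7 = 42 | 6·7 = 42
Y: 4·0+5·6+4·0+3·4+3·2 = 48 | 6·8 = 48
B: 4·0+5·6+4·0+3·0+3·0 = 30 | 6·5 = 30
L: 4·1+5·4+4·0+3·0+3·0 = 24 | 6·4 = 24
gcd(4,5,4,3,3,6) = 1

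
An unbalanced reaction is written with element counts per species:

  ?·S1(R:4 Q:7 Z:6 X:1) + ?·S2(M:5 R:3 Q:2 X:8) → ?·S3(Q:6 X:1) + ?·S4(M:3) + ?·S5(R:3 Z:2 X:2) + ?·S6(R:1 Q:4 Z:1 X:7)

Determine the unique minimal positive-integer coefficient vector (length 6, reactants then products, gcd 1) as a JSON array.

M: 2·0+3·5 = 15 | 2·0+5·3+5·0+2·0 = 15
R: 2·4+3·3 = 17 | 2·0+5·0+5·3+2·1 = 17
Q: 2·7+3·2 = 20 | 2·6+5·0+5·0+2·4 = 20
Z: 2·6+3·0 = 12 | 2·0+5·0+5·2+2·1 = 12
X: 2·1+3·8 = 26 | 2·1+5·0+5·2+2·7 = 26
gcd(2,3,2,5,5,2) = 1

Coefficients: [2, 3, 2, 5, 5, 2]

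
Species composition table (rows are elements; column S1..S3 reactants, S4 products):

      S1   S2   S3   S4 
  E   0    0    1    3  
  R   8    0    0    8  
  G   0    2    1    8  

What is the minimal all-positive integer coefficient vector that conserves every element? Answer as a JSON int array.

E: 2·0+5·0+6·1 = 6 | 2·3 = 6
R: 2·8+5·0+6·0 = 16 | 2·8 = 16
G: 2·0+5·2+6·1 = 16 | 2·8 = 16
gcd(2,5,6,2) = 1

Coefficients: [2, 5, 6, 2]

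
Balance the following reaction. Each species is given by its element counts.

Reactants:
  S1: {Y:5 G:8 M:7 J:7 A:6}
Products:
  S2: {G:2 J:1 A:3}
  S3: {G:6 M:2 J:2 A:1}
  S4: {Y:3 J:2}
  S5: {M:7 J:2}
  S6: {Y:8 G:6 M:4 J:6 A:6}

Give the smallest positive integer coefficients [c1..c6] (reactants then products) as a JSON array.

Y: 5·5 = 25 | 5·0+3·0+3·3+3·0+2·8 = 25
G: 5·8 = 40 | 5·2+3·6+3·0+3·0+2·6 = 40
M: 5·7 = 35 | 5·0+3·2+3·0+3·7+2·4 = 35
J: 5·7 = 35 | 5·1+3·2+3·2+3·2+2·6 = 35
A: 5·6 = 30 | 5·3+3·1+3·0+3·0+2·6 = 30
gcd(5,5,3,3,3,2) = 1

Coefficients: [5, 5, 3, 3, 3, 2]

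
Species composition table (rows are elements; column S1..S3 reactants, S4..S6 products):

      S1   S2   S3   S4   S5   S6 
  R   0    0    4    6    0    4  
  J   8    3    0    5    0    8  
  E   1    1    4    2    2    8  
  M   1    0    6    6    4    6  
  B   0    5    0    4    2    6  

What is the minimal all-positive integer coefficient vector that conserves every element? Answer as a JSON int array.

Coefficients: [2, 6, 6, 2, 2, 3]

R: 2·0+6·0+6·4 = 24 | 2·6+2·0+3·4 = 24
J: 2·8+6·3+6·0 = 34 | 2·5+2·0+3·8 = 34
E: 2·1+6·1+6·4 = 32 | 2·2+2·2+3·8 = 32
M: 2·1+6·0+6·6 = 38 | 2·6+2·4+3·6 = 38
B: 2·0+6·5+6·0 = 30 | 2·4+2·2+3·6 = 30
gcd(2,6,6,2,2,3) = 1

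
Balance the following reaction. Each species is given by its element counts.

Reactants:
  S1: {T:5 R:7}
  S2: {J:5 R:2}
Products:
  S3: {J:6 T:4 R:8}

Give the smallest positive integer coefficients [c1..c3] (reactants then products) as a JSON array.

Coefficients: [4, 6, 5]

J: 4·0+6·5 = 30 | 5·6 = 30
T: 4·5+6·0 = 20 | 5·4 = 20
R: 4·7+6·2 = 40 | 5·8 = 40
gcd(4,6,5) = 1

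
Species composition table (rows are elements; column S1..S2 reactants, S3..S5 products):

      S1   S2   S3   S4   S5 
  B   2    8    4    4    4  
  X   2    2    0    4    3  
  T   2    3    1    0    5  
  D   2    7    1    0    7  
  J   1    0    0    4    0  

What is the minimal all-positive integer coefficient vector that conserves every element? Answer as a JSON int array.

Coefficients: [4, 1, 1, 1, 2]

B: 4·2+1·8 = 16 | 1·4+1·4+2·4 = 16
X: 4·2+1·2 = 10 | 1·0+1·4+2·3 = 10
T: 4·2+1·3 = 11 | 1·1+1·0+2·5 = 11
D: 4·2+1·7 = 15 | 1·1+1·0+2·7 = 15
J: 4·1+1·0 = 4 | 1·0+1·4+2·0 = 4
gcd(4,1,1,1,2) = 1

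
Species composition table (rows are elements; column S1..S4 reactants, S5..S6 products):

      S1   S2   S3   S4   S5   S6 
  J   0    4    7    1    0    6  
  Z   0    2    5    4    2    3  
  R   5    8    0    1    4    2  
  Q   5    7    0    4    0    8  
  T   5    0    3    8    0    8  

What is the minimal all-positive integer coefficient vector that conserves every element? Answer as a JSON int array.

Coefficients: [2, 2, 2, 2, 5, 4]

J: 2·0+2·4+2·7+2·1 = 24 | 5·0+4·6 = 24
Z: 2·0+2·2+2·5+2·4 = 22 | 5·2+4·3 = 22
R: 2·5+2·8+2·0+2·1 = 28 | 5·4+4·2 = 28
Q: 2·5+2·7+2·0+2·4 = 32 | 5·0+4·8 = 32
T: 2·5+2·0+2·3+2·8 = 32 | 5·0+4·8 = 32
gcd(2,2,2,2,5,4) = 1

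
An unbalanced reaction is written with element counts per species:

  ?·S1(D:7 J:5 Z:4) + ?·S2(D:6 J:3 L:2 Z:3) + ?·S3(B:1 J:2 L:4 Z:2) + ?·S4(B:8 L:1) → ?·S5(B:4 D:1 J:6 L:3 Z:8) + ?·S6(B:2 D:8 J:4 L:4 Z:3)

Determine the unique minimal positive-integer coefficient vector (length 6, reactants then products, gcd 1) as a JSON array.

Coefficients: [1, 3, 2, 1, 1, 3]

B: 1·0+3·0+2·1+1·8 = 10 | 1·4+3·2 = 10
D: 1·7+3·6+2·0+1·0 = 25 | 1·1+3·8 = 25
J: 1·5+3·3+2·2+1·0 = 18 | 1·6+3·4 = 18
L: 1·0+3·2+2·4+1·1 = 15 | 1·3+3·4 = 15
Z: 1·4+3·3+2·2+1·0 = 17 | 1·8+3·3 = 17
gcd(1,3,2,1,1,3) = 1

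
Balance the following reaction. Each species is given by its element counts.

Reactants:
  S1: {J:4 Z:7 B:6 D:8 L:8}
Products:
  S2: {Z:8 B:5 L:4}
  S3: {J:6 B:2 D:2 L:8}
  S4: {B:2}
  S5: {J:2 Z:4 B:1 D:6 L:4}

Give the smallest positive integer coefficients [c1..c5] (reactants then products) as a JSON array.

Coefficients: [4, 1, 1, 6, 5]

J: 4·4 = 16 | 1·0+1·6+6·0+5·2 = 16
Z: 4·7 = 28 | 1·8+1·0+6·0+5·4 = 28
B: 4·6 = 24 | 1·5+1·2+6·2+5·1 = 24
D: 4·8 = 32 | 1·0+1·2+6·0+5·6 = 32
L: 4·8 = 32 | 1·4+1·8+6·0+5·4 = 32
gcd(4,1,1,6,5) = 1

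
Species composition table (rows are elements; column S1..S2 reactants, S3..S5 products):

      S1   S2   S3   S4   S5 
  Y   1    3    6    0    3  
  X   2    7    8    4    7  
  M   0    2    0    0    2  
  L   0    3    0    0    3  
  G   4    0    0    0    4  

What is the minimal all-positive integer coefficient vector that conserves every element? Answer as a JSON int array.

Coefficients: [6, 6, 1, 1, 6]

Y: 6·1+6·3 = 24 | 1·6+1·0+6·3 = 24
X: 6·2+6·7 = 54 | 1·8+1·4+6·7 = 54
M: 6·0+6·2 = 12 | 1·0+1·0+6·2 = 12
L: 6·0+6·3 = 18 | 1·0+1·0+6·3 = 18
G: 6·4+6·0 = 24 | 1·0+1·0+6·4 = 24
gcd(6,6,1,1,6) = 1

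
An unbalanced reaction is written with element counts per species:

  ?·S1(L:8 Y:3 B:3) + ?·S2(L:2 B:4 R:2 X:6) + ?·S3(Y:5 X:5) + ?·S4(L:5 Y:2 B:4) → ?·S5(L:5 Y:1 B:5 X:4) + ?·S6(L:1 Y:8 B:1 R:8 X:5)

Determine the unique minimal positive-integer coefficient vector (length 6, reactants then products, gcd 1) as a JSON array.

L: 1·8+4·2+1·0+3·5 = 31 | 6·5+1·1 = 31
Y: 1·3+4·0+1·5+3·2 = 14 | 6·1+1·8 = 14
B: 1·3+4·4+1·0+3·4 = 31 | 6·5+1·1 = 31
R: 1·0+4·2+1·0+3·0 = 8 | 6·0+1·8 = 8
X: 1·0+4·6+1·5+3·0 = 29 | 6·4+1·5 = 29
gcd(1,4,1,3,6,1) = 1

Coefficients: [1, 4, 1, 3, 6, 1]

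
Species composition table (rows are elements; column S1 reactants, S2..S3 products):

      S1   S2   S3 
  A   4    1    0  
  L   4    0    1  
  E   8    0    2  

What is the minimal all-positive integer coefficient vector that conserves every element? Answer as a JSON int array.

A: 1·4 = 4 | 4·1+4·0 = 4
L: 1·4 = 4 | 4·0+4·1 = 4
E: 1·8 = 8 | 4·0+4·2 = 8
gcd(1,4,4) = 1

Coefficients: [1, 4, 4]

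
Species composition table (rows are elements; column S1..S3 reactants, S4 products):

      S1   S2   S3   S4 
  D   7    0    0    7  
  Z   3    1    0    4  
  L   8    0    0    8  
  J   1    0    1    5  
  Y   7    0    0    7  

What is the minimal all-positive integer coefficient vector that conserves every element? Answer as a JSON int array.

Coefficients: [1, 1, 4, 1]

D: 1·7+1·0+4·0 = 7 | 1·7 = 7
Z: 1·3+1·1+4·0 = 4 | 1·4 = 4
L: 1·8+1·0+4·0 = 8 | 1·8 = 8
J: 1·1+1·0+4·1 = 5 | 1·5 = 5
Y: 1·7+1·0+4·0 = 7 | 1·7 = 7
gcd(1,1,4,1) = 1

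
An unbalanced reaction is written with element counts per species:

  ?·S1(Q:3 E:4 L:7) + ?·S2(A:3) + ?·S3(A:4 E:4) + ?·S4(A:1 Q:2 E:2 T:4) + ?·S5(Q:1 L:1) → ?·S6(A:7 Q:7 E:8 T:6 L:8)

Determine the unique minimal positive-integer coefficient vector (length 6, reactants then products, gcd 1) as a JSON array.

Coefficients: [4, 6, 1, 6, 4, 4]

A: 4·0+6·3+1·4+6·1+4·0 = 28 | 4·7 = 28
Q: 4·3+6·0+1·0+6·2+4·1 = 28 | 4·7 = 28
E: 4·4+6·0+1·4+6·2+4·0 = 32 | 4·8 = 32
T: 4·0+6·0+1·0+6·4+4·0 = 24 | 4·6 = 24
L: 4·7+6·0+1·0+6·0+4·1 = 32 | 4·8 = 32
gcd(4,6,1,6,4,4) = 1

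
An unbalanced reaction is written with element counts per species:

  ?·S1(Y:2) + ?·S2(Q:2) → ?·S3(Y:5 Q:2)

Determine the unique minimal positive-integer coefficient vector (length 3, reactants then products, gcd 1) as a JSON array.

Y: 5·2+2·0 = 10 | 2·5 = 10
Q: 5·0+2·2 = 4 | 2·2 = 4
gcd(5,2,2) = 1

Coefficients: [5, 2, 2]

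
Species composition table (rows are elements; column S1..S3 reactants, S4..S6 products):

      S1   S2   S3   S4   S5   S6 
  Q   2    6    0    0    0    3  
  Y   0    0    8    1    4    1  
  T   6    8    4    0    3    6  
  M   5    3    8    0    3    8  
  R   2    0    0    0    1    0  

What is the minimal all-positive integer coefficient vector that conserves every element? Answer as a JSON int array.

Q: 3·2+1·6+4·0 = 12 | 4·0+6·0+4·3 = 12
Y: 3·0+1·0+4·8 = 32 | 4·1+6·4+4·1 = 32
T: 3·6+1·8+4·4 = 42 | 4·0+6·3+4·6 = 42
M: 3·5+1·3+4·8 = 50 | 4·0+6·3+4·8 = 50
R: 3·2+1·0+4·0 = 6 | 4·0+6·1+4·0 = 6
gcd(3,1,4,4,6,4) = 1

Coefficients: [3, 1, 4, 4, 6, 4]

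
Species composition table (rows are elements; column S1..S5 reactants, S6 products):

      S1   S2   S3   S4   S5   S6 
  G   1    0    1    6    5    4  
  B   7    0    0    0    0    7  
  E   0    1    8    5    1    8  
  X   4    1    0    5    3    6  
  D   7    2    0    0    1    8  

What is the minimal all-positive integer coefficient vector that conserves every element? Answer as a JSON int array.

Coefficients: [5, 2, 4, 1, 1, 5]

G: 5·1+2·0+4·1+1·6+1·5 = 20 | 5·4 = 20
B: 5·7+2·0+4·0+1·0+1·0 = 35 | 5·7 = 35
E: 5·0+2·1+4·8+1·5+1·1 = 40 | 5·8 = 40
X: 5·4+2·1+4·0+1·5+1·3 = 30 | 5·6 = 30
D: 5·7+2·2+4·0+1·0+1·1 = 40 | 5·8 = 40
gcd(5,2,4,1,1,5) = 1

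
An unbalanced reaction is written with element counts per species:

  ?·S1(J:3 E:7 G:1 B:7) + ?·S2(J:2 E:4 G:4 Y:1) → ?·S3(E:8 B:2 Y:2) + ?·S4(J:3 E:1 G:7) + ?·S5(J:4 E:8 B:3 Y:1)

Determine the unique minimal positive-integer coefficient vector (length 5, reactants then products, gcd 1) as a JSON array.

J: 1·3+5·2 = 13 | 2·0+3·3+1·4 = 13
E: 1·7+5·4 = 27 | 2·8+3·1+1·8 = 27
G: 1·1+5·4 = 21 | 2·0+3·7+1·0 = 21
B: 1·7+5·0 = 7 | 2·2+3·0+1·3 = 7
Y: 1·0+5·1 = 5 | 2·2+3·0+1·1 = 5
gcd(1,5,2,3,1) = 1

Coefficients: [1, 5, 2, 3, 1]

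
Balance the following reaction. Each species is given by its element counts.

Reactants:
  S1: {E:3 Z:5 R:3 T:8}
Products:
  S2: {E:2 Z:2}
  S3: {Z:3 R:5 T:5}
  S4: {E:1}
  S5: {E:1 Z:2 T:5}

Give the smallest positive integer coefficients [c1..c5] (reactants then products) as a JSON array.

E: 5·3 = 15 | 3·2+3·0+4·1+5·1 = 15
Z: 5·5 = 25 | 3·2+3·3+4·0+5·2 = 25
R: 5·3 = 15 | 3·0+3·5+4·0+5·0 = 15
T: 5·8 = 40 | 3·0+3·5+4·0+5·5 = 40
gcd(5,3,3,4,5) = 1

Coefficients: [5, 3, 3, 4, 5]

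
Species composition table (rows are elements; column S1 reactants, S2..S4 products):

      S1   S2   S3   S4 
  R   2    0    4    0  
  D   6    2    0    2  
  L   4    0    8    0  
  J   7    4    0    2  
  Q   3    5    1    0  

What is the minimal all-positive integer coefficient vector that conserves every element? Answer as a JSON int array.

Coefficients: [2, 1, 1, 5]

R: 2·2 = 4 | 1·0+1·4+5·0 = 4
D: 2·6 = 12 | 1·2+1·0+5·2 = 12
L: 2·4 = 8 | 1·0+1·8+5·0 = 8
J: 2·7 = 14 | 1·4+1·0+5·2 = 14
Q: 2·3 = 6 | 1·5+1·1+5·0 = 6
gcd(2,1,1,5) = 1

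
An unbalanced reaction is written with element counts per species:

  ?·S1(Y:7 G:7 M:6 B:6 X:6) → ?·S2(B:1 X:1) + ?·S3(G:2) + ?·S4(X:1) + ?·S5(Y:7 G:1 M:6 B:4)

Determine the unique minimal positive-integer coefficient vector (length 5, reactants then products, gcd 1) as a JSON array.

Coefficients: [1, 2, 3, 4, 1]

Y: 1·7 = 7 | 2·0+3·0+4·0+1·7 = 7
G: 1·7 = 7 | 2·0+3·2+4·0+1·1 = 7
M: 1·6 = 6 | 2·0+3·0+4·0+1·6 = 6
B: 1·6 = 6 | 2·1+3·0+4·0+1·4 = 6
X: 1·6 = 6 | 2·1+3·0+4·1+1·0 = 6
gcd(1,2,3,4,1) = 1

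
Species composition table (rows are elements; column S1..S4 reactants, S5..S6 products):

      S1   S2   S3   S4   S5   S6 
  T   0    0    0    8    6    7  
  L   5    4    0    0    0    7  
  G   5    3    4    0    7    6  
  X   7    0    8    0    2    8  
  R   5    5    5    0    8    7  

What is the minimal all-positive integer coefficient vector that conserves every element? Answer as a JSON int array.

T: 6·0+3·0+1·0+6·8 = 48 | 1·6+6·7 = 48
L: 6·5+3·4+1·0+6·0 = 42 | 1·0+6·7 = 42
G: 6·5+3·3+1·4+6·0 = 43 | 1·7+6·6 = 43
X: 6·7+3·0+1·8+6·0 = 50 | 1·2+6·8 = 50
R: 6·5+3·5+1·5+6·0 = 50 | 1·8+6·7 = 50
gcd(6,3,1,6,1,6) = 1

Coefficients: [6, 3, 1, 6, 1, 6]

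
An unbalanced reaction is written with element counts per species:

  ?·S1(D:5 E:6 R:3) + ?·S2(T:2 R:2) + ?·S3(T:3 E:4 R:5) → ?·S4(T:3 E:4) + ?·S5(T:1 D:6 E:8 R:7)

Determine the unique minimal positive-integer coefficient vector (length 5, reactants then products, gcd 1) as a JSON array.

T: 6·0+1·2+3·3 = 11 | 2·3+5·1 = 11
D: 6·5+1·0+3·0 = 30 | 2·0+5·6 = 30
E: 6·6+1·0+3·4 = 48 | 2·4+5·8 = 48
R: 6·3+1·2+3·5 = 35 | 2·0+5·7 = 35
gcd(6,1,3,2,5) = 1

Coefficients: [6, 1, 3, 2, 5]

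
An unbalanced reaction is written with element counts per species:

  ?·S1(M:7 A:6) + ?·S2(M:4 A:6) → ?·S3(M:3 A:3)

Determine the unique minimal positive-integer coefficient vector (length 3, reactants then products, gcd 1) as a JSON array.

Coefficients: [2, 1, 6]

M: 2·7+1·4 = 18 | 6·3 = 18
A: 2·6+1·6 = 18 | 6·3 = 18
gcd(2,1,6) = 1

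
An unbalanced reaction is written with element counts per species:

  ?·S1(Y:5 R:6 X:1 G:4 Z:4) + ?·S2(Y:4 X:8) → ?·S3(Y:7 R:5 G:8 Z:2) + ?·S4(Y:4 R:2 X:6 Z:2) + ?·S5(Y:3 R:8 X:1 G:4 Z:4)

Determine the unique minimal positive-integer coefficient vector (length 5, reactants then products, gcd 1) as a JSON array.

Coefficients: [5, 4, 2, 6, 1]

Y: 5·5+4·4 = 41 | 2·7+6·4+1·3 = 41
R: 5·6+4·0 = 30 | 2·5+6·2+1·8 = 30
X: 5·1+4·8 = 37 | 2·0+6·6+1·1 = 37
G: 5·4+4·0 = 20 | 2·8+6·0+1·4 = 20
Z: 5·4+4·0 = 20 | 2·2+6·2+1·4 = 20
gcd(5,4,2,6,1) = 1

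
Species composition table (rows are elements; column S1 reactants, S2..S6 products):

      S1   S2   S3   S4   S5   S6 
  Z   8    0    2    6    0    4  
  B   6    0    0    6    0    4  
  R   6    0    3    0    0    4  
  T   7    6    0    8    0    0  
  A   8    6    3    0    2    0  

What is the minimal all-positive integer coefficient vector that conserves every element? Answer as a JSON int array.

Coefficients: [4, 2, 4, 2, 4, 3]

Z: 4·8 = 32 | 2·0+4·2+2·6+4·0+3·4 = 32
B: 4·6 = 24 | 2·0+4·0+2·6+4·0+3·4 = 24
R: 4·6 = 24 | 2·0+4·3+2·0+4·0+3·4 = 24
T: 4·7 = 28 | 2·6+4·0+2·8+4·0+3·0 = 28
A: 4·8 = 32 | 2·6+4·3+2·0+4·2+3·0 = 32
gcd(4,2,4,2,4,3) = 1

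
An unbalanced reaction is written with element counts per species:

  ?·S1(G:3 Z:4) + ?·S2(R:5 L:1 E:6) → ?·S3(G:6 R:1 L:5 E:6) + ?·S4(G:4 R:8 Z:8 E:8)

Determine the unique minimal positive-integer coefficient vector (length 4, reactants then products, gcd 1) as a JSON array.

G: 6·3+5·0 = 18 | 1·6+3·4 = 18
R: 6·0+5·5 = 25 | 1·1+3·8 = 25
Z: 6·4+5·0 = 24 | 1·0+3·8 = 24
L: 6·0+5·1 = 5 | 1·5+3·0 = 5
E: 6·0+5·6 = 30 | 1·6+3·8 = 30
gcd(6,5,1,3) = 1

Coefficients: [6, 5, 1, 3]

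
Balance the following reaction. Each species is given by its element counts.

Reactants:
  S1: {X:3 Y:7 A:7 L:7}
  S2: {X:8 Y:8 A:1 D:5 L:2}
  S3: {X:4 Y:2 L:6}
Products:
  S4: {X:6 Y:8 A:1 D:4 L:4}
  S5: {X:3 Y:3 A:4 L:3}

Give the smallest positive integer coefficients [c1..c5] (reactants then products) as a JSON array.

X: 3·3+4·8+1·4 = 45 | 5·6+5·3 = 45
Y: 3·7+4·8+1·2 = 55 | 5·8+5·3 = 55
A: 3·7+4·1+1·0 = 25 | 5·1+5·4 = 25
D: 3·0+4·5+1·0 = 20 | 5·4+5·0 = 20
L: 3·7+4·2+1·6 = 35 | 5·4+5·3 = 35
gcd(3,4,1,5,5) = 1

Coefficients: [3, 4, 1, 5, 5]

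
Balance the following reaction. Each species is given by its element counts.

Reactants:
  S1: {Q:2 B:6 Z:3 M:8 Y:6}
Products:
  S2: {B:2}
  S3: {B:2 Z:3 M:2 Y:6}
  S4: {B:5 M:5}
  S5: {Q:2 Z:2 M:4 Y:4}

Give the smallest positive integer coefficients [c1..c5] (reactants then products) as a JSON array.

Q: 3·2 = 6 | 3·0+1·0+2·0+3·2 = 6
B: 3·6 = 18 | 3·2+1·2+2·5+3·0 = 18
Z: 3·3 = 9 | 3·0+1·3+2·0+3·2 = 9
M: 3·8 = 24 | 3·0+1·2+2·5+3·4 = 24
Y: 3·6 = 18 | 3·0+1·6+2·0+3·4 = 18
gcd(3,3,1,2,3) = 1

Coefficients: [3, 3, 1, 2, 3]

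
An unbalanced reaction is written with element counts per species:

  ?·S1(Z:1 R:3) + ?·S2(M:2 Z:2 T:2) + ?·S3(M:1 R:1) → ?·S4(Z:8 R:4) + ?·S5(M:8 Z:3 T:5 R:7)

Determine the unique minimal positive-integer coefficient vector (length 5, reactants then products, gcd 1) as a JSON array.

M: 4·0+5·2+6·1 = 16 | 1·0+2·8 = 16
Z: 4·1+5·2+6·0 = 14 | 1·8+2·3 = 14
T: 4·0+5·2+6·0 = 10 | 1·0+2·5 = 10
R: 4·3+5·0+6·1 = 18 | 1·4+2·7 = 18
gcd(4,5,6,1,2) = 1

Coefficients: [4, 5, 6, 1, 2]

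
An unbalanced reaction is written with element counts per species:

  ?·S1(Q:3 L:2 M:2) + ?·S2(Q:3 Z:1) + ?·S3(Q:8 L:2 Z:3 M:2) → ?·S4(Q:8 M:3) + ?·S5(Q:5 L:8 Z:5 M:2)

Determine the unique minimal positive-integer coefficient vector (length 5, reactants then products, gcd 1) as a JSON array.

Q: 5·3+1·3+3·8 = 42 | 4·8+2·5 = 42
L: 5·2+1·0+3·2 = 16 | 4·0+2·8 = 16
Z: 5·0+1·1+3·3 = 10 | 4·0+2·5 = 10
M: 5·2+1·0+3·2 = 16 | 4·3+2·2 = 16
gcd(5,1,3,4,2) = 1

Coefficients: [5, 1, 3, 4, 2]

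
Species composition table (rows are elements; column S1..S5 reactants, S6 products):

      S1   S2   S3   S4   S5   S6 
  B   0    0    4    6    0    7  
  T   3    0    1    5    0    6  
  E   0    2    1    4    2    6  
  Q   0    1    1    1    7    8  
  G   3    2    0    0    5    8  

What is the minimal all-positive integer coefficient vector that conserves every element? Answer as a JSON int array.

B: 5·0+4·0+6·4+3·6+5·0 = 42 | 6·7 = 42
T: 5·3+4·0+6·1+3·5+5·0 = 36 | 6·6 = 36
E: 5·0+4·2+6·1+3·4+5·2 = 36 | 6·6 = 36
Q: 5·0+4·1+6·1+3·1+5·7 = 48 | 6·8 = 48
G: 5·3+4·2+6·0+3·0+5·5 = 48 | 6·8 = 48
gcd(5,4,6,3,5,6) = 1

Coefficients: [5, 4, 6, 3, 5, 6]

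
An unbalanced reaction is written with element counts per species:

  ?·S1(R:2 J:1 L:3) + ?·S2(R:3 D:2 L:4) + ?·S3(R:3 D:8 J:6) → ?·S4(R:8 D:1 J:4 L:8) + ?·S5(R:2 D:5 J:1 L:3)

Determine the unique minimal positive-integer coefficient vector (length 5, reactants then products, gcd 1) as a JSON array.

R: 5·2+6·3+2·3 = 34 | 3·8+5·2 = 34
D: 5·0+6·2+2·8 = 28 | 3·1+5·5 = 28
J: 5·1+6·0+2·6 = 17 | 3·4+5·1 = 17
L: 5·3+6·4+2·0 = 39 | 3·8+5·3 = 39
gcd(5,6,2,3,5) = 1

Coefficients: [5, 6, 2, 3, 5]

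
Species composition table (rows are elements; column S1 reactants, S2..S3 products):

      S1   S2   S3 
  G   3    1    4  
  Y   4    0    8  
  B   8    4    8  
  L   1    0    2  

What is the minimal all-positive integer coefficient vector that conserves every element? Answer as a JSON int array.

Coefficients: [2, 2, 1]

G: 2·3 = 6 | 2·1+1·4 = 6
Y: 2·4 = 8 | 2·0+1·8 = 8
B: 2·8 = 16 | 2·4+1·8 = 16
L: 2·1 = 2 | 2·0+1·2 = 2
gcd(2,2,1) = 1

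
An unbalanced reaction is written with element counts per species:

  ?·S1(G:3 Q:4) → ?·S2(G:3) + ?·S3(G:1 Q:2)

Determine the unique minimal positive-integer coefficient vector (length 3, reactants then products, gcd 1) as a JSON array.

Coefficients: [3, 1, 6]

G: 3·3 = 9 | 1·3+6·1 = 9
Q: 3·4 = 12 | 1·0+6·2 = 12
gcd(3,1,6) = 1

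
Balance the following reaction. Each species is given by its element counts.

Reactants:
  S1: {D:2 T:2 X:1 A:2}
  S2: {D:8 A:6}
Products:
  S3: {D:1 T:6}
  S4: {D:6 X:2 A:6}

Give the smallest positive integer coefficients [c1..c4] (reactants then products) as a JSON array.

D: 6·2+1·8 = 20 | 2·1+3·6 = 20
T: 6·2+1·0 = 12 | 2·6+3·0 = 12
X: 6·1+1·0 = 6 | 2·0+3·2 = 6
A: 6·2+1·6 = 18 | 2·0+3·6 = 18
gcd(6,1,2,3) = 1

Coefficients: [6, 1, 2, 3]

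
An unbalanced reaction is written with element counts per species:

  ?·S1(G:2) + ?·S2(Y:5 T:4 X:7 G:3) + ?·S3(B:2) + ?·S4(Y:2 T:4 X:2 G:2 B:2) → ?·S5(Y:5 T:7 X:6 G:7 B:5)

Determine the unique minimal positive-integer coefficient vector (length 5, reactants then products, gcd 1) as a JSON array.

Coefficients: [6, 2, 5, 5, 4]

Y: 6·0+2·5+5·0+5·2 = 20 | 4·5 = 20
T: 6·0+2·4+5·0+5·4 = 28 | 4·7 = 28
X: 6·0+2·7+5·0+5·2 = 24 | 4·6 = 24
G: 6·2+2·3+5·0+5·2 = 28 | 4·7 = 28
B: 6·0+2·0+5·2+5·2 = 20 | 4·5 = 20
gcd(6,2,5,5,4) = 1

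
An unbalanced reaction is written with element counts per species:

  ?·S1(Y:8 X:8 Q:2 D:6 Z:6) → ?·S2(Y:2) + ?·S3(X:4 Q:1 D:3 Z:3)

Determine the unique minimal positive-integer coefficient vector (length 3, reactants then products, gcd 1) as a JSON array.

Coefficients: [1, 4, 2]

Y: 1·8 = 8 | 4·2+2·0 = 8
X: 1·8 = 8 | 4·0+2·4 = 8
Q: 1·2 = 2 | 4·0+2·1 = 2
D: 1·6 = 6 | 4·0+2·3 = 6
Z: 1·6 = 6 | 4·0+2·3 = 6
gcd(1,4,2) = 1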